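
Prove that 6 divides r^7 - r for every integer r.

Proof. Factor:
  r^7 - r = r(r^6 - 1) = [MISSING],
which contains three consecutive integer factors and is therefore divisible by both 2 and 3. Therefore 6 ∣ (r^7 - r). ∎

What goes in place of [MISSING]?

r^6 - 1 = (r^2 - 1)(r^4 + r^2 + 1), and r^2 - 1 = (r-1)(r+1).
So r(r^6 - 1) = (r - 1)r(r + 1)(r^4 + r^2 + 1).

(r - 1)r(r + 1)(r^4 + r^2 + 1)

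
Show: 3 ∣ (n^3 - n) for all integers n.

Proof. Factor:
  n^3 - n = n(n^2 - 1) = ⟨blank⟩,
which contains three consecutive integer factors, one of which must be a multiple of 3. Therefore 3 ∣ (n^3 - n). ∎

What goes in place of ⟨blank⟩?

(n - 1)n(n + 1)

n(n^2 - 1) = n(n - 1)(n + 1) = (n - 1)n(n + 1).
These three factors are consecutive integers, so their product is divisible by 3.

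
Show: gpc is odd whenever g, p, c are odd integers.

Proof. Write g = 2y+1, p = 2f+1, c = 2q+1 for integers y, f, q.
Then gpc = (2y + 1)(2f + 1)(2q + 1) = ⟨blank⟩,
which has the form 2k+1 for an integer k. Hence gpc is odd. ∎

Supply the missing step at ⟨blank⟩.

(2y + 1)(2f + 1)(2q + 1) = 8fqy + 4fq + 4fy + 2f + 4qy + 2q + 2y + 1
= 2(4fqy + 2fq + 2fy + f + 2qy + q + y) + 1.
Since 4fqy + 2fq + 2fy + f + 2qy + q + y is an integer, the product is of the form 2k+1 for an integer k.

2(4fqy + 2fq + 2fy + f + 2qy + q + y) + 1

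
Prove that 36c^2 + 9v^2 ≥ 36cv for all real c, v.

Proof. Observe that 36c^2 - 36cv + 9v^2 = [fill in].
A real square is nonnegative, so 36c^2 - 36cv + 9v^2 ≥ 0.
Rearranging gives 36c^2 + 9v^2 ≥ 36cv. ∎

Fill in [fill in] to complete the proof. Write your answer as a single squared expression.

(6c - 3v)^2

The leading and trailing coefficients are 6^2 and 3^2, and 36 = 2·6·3, so the trinomial is (6c - 3v)^2.
Hence 36c^2 - 36cv + 9v^2 ≥ 0.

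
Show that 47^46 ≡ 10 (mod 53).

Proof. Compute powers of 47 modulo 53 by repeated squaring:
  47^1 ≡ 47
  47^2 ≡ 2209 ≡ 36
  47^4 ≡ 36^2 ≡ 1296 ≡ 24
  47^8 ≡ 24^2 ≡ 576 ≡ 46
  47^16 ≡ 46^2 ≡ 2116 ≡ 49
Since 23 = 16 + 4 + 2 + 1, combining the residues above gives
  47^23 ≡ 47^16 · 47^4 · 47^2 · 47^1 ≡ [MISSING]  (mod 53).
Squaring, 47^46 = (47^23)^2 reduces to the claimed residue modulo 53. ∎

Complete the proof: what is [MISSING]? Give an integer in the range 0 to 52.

13

47^16 · 47^4 · 47^2 · 47^1 ≡ 49 · 24 · 36 · 47 = 1989792.
1989792 mod 53 = 13, so 47^23 ≡ 13 (mod 53).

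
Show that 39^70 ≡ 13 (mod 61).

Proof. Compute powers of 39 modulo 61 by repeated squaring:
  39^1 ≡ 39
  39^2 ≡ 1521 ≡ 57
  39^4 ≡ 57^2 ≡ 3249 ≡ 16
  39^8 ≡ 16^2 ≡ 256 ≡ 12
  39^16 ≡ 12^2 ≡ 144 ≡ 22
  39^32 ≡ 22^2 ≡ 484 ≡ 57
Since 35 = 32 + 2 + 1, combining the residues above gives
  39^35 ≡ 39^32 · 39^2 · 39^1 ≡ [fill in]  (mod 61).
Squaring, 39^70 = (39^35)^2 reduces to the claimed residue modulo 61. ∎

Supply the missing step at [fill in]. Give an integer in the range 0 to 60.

14

Multiply the listed residues: 57 · 57 · 39 = 3249 → 126711.
Reducing modulo 61: 126711 = 2077·61 + 14, so 39^35 ≡ 14.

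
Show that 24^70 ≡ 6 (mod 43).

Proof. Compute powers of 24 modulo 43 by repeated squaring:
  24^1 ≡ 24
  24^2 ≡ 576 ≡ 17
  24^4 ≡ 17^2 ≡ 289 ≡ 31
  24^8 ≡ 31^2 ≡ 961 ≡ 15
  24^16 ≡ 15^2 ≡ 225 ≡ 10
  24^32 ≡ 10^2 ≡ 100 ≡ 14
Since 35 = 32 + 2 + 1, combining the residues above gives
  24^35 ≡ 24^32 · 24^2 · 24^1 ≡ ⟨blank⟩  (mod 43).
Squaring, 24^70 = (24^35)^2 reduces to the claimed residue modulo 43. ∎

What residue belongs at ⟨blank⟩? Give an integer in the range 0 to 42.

24^32 · 24^2 · 24^1 ≡ 14 · 17 · 24 = 5712.
5712 mod 43 = 36, so 24^35 ≡ 36 (mod 43).

36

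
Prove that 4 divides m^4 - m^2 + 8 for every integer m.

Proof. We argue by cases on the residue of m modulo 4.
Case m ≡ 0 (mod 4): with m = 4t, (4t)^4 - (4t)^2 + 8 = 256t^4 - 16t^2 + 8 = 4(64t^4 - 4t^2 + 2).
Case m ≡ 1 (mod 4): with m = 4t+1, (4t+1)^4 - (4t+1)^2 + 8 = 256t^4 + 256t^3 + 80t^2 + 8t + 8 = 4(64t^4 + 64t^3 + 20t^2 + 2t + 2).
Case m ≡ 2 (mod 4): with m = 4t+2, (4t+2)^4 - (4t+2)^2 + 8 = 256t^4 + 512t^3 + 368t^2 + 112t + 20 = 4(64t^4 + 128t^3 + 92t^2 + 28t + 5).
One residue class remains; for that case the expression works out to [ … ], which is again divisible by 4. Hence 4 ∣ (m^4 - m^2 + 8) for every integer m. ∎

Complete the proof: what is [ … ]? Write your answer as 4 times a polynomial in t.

4(64t^4 + 192t^3 + 212t^2 + 102t + 20)

Only m ≡ 3 (mod 4) is unaccounted for. Put m = 4t+3:
(4t+3)^4 - (4t+3)^2 + 8 expands to 256t^4 + 768t^3 + 848t^2 + 408t + 80,
and factoring out 4 leaves 4(64t^4 + 192t^3 + 212t^2 + 102t + 20).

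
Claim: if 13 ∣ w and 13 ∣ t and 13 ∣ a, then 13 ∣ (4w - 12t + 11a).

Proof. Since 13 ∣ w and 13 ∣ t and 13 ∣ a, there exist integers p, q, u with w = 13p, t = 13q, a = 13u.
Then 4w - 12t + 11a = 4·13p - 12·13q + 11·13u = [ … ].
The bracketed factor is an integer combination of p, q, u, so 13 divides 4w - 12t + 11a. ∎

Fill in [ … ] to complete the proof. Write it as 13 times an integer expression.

13(4p - 12q + 11u)

Pull the common 13 out of every term: 4·13p - 12·13q + 11·13u = 13(4p - 12q + 11u).
4p - 12q + 11u is an integer, which exhibits the divisibility.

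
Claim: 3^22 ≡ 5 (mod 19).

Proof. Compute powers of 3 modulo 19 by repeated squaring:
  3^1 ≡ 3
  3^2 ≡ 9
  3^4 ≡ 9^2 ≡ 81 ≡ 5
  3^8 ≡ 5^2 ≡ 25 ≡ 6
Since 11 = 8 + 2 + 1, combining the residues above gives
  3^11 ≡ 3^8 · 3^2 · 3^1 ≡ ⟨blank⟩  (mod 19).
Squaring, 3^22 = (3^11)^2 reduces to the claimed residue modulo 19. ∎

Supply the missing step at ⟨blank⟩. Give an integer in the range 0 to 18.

Multiply the listed residues: 6 · 9 · 3 = 54 → 162.
Reducing modulo 19: 162 = 8·19 + 10, so 3^11 ≡ 10.

10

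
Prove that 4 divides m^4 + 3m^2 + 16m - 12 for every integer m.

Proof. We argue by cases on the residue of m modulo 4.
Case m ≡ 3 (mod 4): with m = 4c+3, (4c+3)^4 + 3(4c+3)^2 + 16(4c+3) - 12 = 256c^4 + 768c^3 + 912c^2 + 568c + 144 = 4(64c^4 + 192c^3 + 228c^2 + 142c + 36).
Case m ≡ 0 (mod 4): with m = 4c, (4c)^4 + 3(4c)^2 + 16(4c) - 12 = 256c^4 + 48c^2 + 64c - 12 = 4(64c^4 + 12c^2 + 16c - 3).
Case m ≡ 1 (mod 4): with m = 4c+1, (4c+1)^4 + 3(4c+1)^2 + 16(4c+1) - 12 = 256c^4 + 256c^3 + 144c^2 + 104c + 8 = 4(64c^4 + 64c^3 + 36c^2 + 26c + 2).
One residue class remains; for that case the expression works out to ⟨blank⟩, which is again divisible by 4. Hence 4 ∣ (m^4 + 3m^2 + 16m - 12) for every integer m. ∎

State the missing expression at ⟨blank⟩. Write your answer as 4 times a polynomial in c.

4(64c^4 + 128c^3 + 108c^2 + 60c + 12)

Only m ≡ 2 (mod 4) is unaccounted for. Put m = 4c+2:
(4c+2)^4 + 3(4c+2)^2 + 16(4c+2) - 12 expands to 256c^4 + 512c^3 + 432c^2 + 240c + 48,
and factoring out 4 leaves 4(64c^4 + 128c^3 + 108c^2 + 60c + 12).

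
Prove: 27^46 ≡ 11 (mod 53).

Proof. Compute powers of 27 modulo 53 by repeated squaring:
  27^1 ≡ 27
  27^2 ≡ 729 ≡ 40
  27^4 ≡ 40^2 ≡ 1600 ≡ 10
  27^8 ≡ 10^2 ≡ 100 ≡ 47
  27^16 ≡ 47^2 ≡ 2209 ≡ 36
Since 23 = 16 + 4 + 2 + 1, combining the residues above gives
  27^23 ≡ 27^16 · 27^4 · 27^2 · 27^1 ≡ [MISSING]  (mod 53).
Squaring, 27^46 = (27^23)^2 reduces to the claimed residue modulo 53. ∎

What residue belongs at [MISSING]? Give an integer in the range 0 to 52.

45

Multiply the listed residues: 36 · 10 · 40 · 27 = 360 → 14400 → 388800.
Reducing modulo 53: 388800 = 7335·53 + 45, so 27^23 ≡ 45.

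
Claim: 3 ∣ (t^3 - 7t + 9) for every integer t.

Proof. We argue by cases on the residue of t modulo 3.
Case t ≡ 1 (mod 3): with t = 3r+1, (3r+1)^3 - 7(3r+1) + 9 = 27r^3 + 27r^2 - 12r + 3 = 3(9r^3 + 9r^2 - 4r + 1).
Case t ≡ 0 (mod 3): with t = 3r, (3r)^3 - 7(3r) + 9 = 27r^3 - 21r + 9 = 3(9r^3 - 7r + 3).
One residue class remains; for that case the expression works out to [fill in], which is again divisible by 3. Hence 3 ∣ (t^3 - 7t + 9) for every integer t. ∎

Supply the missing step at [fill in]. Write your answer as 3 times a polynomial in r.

3(9r^3 + 18r^2 + 5r + 1)

Only t ≡ 2 (mod 3) is unaccounted for. Put t = 3r+2:
(3r+2)^3 - 7(3r+2) + 9 expands to 27r^3 + 54r^2 + 15r + 3,
and factoring out 3 leaves 3(9r^3 + 18r^2 + 5r + 1).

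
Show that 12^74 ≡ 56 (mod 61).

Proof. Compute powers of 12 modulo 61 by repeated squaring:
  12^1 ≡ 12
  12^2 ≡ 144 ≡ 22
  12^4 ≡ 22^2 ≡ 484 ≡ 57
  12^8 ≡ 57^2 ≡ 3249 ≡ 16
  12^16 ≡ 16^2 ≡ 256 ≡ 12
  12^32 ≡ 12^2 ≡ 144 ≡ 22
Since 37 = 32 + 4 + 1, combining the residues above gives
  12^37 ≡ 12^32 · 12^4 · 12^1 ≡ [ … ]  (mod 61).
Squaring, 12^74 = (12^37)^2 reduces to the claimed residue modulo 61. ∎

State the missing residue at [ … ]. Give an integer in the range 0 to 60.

12^32 · 12^4 · 12^1 ≡ 22 · 57 · 12 = 15048.
15048 mod 61 = 42, so 12^37 ≡ 42 (mod 61).

42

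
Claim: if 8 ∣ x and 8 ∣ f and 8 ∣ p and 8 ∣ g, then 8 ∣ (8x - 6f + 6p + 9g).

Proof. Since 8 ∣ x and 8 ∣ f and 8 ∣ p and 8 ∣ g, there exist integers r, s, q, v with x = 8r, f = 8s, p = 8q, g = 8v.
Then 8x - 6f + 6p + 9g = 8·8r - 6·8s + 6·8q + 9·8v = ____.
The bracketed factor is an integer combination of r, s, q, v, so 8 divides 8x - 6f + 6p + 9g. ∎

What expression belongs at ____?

8(6q + 8r - 6s + 9v)

Each term has a factor of 8: 8·8r - 6·8s + 6·8q + 9·8v = 8·(6q + 8r - 6s + 9v).
Since 6q + 8r - 6s + 9v is an integer, 8 ∣ (8x - 6f + 6p + 9g).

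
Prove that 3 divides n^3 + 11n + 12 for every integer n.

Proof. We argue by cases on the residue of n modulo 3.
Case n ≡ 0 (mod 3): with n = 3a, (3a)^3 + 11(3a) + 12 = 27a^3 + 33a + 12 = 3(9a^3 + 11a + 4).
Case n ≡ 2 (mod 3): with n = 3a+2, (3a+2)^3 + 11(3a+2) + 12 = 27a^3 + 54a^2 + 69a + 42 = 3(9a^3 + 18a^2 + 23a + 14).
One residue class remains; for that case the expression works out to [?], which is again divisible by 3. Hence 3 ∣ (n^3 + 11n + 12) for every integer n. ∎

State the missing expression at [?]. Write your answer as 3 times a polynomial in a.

3(9a^3 + 9a^2 + 14a + 8)

Only n ≡ 1 (mod 3) is unaccounted for. Put n = 3a+1:
(3a+1)^3 + 11(3a+1) + 12 expands to 27a^3 + 27a^2 + 42a + 24,
and factoring out 3 leaves 3(9a^3 + 9a^2 + 14a + 8).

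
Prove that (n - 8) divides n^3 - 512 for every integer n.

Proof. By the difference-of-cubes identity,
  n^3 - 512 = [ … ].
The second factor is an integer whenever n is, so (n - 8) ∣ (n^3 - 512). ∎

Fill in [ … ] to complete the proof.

a^3 - b^3 = (a - b)(a^2 + ab + b^2). With a = n, b = 8:
n^3 - 512 = (n - 8)(n^2 + 8n + 64).

(n - 8)(n^2 + 8n + 64)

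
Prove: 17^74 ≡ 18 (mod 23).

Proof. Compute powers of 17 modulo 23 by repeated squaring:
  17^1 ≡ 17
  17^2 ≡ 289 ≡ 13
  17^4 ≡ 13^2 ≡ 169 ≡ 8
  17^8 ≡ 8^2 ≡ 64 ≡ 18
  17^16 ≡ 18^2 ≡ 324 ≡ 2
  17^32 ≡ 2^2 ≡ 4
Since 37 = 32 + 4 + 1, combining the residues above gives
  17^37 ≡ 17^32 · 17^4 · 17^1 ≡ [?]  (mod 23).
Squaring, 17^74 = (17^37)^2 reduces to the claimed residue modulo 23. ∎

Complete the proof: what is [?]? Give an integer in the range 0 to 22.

15

17^32 · 17^4 · 17^1 ≡ 4 · 8 · 17 = 544.
544 mod 23 = 15, so 17^37 ≡ 15 (mod 23).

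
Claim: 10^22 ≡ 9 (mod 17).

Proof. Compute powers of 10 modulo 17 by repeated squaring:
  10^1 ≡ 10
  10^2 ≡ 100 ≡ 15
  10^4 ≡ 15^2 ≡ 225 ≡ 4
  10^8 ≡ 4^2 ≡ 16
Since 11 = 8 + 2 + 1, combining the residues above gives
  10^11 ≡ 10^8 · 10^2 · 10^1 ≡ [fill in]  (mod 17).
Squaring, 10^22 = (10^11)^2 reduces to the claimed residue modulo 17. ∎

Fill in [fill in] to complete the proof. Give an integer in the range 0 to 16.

3

Multiply the listed residues: 16 · 15 · 10 = 240 → 2400.
Reducing modulo 17: 2400 = 141·17 + 3, so 10^11 ≡ 3.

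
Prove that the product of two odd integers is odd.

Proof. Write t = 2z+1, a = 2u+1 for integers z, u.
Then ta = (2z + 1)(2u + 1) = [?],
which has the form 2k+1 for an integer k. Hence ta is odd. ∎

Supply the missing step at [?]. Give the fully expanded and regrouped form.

2(2uz + u + z) + 1

(2z + 1)(2u + 1) = 4uz + 2u + 2z + 1
= 2(2uz + u + z) + 1.
Since 2uz + u + z is an integer, the product is of the form 2k+1 for an integer k.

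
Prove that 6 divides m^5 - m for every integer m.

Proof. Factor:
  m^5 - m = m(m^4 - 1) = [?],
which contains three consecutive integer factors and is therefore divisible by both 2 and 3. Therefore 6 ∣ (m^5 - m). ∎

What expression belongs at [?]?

(m - 1)m(m + 1)(m^2 + 1)

m^4 - 1 = (m^2 - 1)(m^2 + 1), and m^2 - 1 = (m-1)(m+1).
So m(m^4 - 1) = (m - 1)m(m + 1)(m^2 + 1).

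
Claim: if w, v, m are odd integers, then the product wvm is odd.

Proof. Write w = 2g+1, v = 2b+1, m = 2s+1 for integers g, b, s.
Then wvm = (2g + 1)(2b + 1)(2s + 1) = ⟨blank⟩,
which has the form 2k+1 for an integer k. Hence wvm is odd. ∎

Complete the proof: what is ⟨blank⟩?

2(4bgs + 2bg + 2bs + b + 2gs + g + s) + 1

(2g + 1)(2b + 1)(2s + 1) = 8bgs + 4bg + 4bs + 2b + 4gs + 2g + 2s + 1
= 2(4bgs + 2bg + 2bs + b + 2gs + g + s) + 1.
Since 4bgs + 2bg + 2bs + b + 2gs + g + s is an integer, the product is of the form 2k+1 for an integer k.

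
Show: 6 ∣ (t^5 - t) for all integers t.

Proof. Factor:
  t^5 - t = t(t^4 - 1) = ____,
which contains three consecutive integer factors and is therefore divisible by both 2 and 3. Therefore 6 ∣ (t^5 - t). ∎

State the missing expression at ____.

t^4 - 1 = (t^2 - 1)(t^2 + 1), and t^2 - 1 = (t-1)(t+1).
So t(t^4 - 1) = (t - 1)t(t + 1)(t^2 + 1).

(t - 1)t(t + 1)(t^2 + 1)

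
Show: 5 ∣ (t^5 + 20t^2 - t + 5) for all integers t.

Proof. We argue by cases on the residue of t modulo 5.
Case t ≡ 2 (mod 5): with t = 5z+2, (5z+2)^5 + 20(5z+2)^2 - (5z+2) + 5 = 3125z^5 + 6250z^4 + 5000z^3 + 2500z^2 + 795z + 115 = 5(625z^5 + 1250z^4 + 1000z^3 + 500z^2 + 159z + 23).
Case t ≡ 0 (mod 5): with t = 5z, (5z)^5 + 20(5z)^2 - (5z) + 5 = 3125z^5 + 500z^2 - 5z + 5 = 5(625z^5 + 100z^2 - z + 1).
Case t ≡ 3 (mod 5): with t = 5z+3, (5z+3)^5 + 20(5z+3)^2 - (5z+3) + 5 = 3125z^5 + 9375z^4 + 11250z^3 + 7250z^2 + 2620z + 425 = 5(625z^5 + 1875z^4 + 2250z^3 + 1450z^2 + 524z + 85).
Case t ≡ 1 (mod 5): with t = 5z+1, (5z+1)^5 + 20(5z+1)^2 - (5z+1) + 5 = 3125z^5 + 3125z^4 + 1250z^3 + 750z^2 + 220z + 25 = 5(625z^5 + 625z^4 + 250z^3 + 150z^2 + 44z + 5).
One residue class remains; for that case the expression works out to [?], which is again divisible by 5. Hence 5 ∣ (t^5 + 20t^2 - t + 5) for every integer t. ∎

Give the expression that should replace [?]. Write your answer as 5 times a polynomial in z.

The residues treated are {2, 0, 3, 1}, so the missing case is t ≡ 4 (mod 5); write t = 5z+4.
Then (5z+4)^5 + 20(5z+4)^2 - (5z+4) + 5 = 3125z^5 + 12500z^4 + 20000z^3 + 16500z^2 + 7195z + 1345 = 5(625z^5 + 2500z^4 + 4000z^3 + 3300z^2 + 1439z + 269).

5(625z^5 + 2500z^4 + 4000z^3 + 3300z^2 + 1439z + 269)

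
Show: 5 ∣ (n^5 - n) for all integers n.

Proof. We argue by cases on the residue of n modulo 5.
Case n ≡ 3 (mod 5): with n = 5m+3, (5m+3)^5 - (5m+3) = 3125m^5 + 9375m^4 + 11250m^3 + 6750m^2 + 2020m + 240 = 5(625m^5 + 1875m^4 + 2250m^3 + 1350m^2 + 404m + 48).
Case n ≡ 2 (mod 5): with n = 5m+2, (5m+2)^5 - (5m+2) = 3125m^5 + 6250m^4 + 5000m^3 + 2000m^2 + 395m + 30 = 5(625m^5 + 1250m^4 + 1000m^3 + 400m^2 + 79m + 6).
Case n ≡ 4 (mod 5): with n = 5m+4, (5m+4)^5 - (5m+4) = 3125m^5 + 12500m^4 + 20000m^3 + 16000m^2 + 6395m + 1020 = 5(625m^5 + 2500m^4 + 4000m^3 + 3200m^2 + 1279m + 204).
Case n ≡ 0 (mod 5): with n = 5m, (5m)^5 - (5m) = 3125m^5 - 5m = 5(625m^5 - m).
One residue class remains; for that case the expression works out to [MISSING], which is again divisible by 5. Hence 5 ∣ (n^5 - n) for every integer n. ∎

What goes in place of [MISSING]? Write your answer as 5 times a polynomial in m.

5(625m^5 + 625m^4 + 250m^3 + 50m^2 + 4m)

The residues treated are {3, 2, 4, 0}, so the missing case is n ≡ 1 (mod 5); write n = 5m+1.
Then (5m+1)^5 - (5m+1) = 3125m^5 + 3125m^4 + 1250m^3 + 250m^2 + 20m = 5(625m^5 + 625m^4 + 250m^3 + 50m^2 + 4m).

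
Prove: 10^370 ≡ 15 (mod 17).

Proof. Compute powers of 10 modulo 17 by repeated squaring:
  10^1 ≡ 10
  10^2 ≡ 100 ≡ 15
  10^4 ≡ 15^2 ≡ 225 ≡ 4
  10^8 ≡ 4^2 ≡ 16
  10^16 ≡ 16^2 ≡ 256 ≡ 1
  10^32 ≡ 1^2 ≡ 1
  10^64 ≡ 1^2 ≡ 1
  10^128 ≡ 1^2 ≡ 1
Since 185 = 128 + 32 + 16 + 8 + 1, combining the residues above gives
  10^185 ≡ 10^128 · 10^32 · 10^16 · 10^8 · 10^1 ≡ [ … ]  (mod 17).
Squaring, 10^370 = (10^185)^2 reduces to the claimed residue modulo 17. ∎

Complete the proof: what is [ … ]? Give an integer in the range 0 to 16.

7

10^128 · 10^32 · 10^16 · 10^8 · 10^1 ≡ 1 · 1 · 1 · 16 · 10 = 160.
160 mod 17 = 7, so 10^185 ≡ 7 (mod 17).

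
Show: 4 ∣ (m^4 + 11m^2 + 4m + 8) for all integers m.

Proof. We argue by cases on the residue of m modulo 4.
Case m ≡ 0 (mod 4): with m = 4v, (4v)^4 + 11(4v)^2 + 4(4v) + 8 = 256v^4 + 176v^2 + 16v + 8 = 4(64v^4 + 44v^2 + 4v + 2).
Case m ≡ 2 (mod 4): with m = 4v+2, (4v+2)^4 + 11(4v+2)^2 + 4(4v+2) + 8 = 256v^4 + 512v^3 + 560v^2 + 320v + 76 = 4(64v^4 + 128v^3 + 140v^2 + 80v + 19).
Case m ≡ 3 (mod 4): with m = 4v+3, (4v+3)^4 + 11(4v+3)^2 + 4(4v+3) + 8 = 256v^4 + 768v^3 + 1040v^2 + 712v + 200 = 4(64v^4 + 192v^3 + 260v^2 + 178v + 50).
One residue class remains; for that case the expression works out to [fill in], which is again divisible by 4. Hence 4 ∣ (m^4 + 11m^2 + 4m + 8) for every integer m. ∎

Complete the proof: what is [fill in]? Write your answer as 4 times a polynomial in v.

The residues treated are {0, 2, 3}, so the missing case is m ≡ 1 (mod 4); write m = 4v+1.
Then (4v+1)^4 + 11(4v+1)^2 + 4(4v+1) + 8 = 256v^4 + 256v^3 + 272v^2 + 120v + 24 = 4(64v^4 + 64v^3 + 68v^2 + 30v + 6).

4(64v^4 + 64v^3 + 68v^2 + 30v + 6)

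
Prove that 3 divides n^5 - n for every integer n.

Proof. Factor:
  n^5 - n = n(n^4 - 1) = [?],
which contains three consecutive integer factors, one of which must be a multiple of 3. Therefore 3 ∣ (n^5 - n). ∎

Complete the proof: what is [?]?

n^4 - 1 = (n^2 - 1)(n^2 + 1), and n^2 - 1 = (n-1)(n+1).
So n(n^4 - 1) = (n - 1)n(n + 1)(n^2 + 1).

(n - 1)n(n + 1)(n^2 + 1)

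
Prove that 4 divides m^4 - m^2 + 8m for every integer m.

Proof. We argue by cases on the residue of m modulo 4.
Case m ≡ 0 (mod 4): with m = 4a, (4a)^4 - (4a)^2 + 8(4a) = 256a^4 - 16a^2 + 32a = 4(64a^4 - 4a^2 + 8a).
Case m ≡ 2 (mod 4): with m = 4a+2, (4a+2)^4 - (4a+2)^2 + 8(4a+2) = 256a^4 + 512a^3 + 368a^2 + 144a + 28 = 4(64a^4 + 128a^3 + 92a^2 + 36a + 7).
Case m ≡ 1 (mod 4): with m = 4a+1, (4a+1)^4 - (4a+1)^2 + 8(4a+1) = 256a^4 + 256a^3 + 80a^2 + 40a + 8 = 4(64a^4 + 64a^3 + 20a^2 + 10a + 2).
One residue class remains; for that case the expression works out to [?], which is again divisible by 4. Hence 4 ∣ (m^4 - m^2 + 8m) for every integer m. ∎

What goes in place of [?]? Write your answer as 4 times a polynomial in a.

The residues treated are {0, 2, 1}, so the missing case is m ≡ 3 (mod 4); write m = 4a+3.
Then (4a+3)^4 - (4a+3)^2 + 8(4a+3) = 256a^4 + 768a^3 + 848a^2 + 440a + 96 = 4(64a^4 + 192a^3 + 212a^2 + 110a + 24).

4(64a^4 + 192a^3 + 212a^2 + 110a + 24)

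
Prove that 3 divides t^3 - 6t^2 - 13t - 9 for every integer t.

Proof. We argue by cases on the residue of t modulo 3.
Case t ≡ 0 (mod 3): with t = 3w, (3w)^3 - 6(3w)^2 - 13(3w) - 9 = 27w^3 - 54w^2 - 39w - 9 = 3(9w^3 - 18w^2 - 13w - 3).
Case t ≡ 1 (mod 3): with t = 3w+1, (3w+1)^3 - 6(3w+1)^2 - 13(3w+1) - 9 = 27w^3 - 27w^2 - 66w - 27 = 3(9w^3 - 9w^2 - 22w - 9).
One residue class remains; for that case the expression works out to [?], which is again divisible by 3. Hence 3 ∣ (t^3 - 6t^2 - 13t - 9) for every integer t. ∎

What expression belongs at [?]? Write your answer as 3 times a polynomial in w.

3(9w^3 - 25w - 17)

The residues treated are {0, 1}, so the missing case is t ≡ 2 (mod 3); write t = 3w+2.
Then (3w+2)^3 - 6(3w+2)^2 - 13(3w+2) - 9 = 27w^3 - 75w - 51 = 3(9w^3 - 25w - 17).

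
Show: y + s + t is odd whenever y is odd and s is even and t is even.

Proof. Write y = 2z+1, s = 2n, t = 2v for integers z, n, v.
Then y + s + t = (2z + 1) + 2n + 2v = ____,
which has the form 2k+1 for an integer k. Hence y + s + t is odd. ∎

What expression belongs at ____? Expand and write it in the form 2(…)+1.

2(n + v + z) + 1

Expanding: (2z + 1) + 2n + 2v = 2n + 2v + 2z + 1.
Every term except the constant is even, so this is 2(n + v + z) + 1,
and n + v + z ∈ ℤ gives the required form.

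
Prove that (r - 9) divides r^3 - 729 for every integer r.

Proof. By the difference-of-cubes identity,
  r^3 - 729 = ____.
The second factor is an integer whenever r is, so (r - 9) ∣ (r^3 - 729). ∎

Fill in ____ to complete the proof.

(r - 9)(r^2 + 9r + 81)

a^3 - b^3 = (a - b)(a^2 + ab + b^2). With a = r, b = 9:
r^3 - 729 = (r - 9)(r^2 + 9r + 81).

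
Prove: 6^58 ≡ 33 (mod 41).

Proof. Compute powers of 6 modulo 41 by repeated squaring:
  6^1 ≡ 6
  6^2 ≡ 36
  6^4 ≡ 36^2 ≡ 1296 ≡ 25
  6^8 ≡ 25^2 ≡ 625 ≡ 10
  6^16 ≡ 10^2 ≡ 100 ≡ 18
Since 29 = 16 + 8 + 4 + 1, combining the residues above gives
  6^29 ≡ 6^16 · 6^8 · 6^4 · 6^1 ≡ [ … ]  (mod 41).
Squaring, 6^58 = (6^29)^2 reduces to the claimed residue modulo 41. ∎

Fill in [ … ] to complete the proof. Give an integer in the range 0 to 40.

Multiply the listed residues: 18 · 10 · 25 · 6 = 180 → 4500 → 27000.
Reducing modulo 41: 27000 = 658·41 + 22, so 6^29 ≡ 22.

22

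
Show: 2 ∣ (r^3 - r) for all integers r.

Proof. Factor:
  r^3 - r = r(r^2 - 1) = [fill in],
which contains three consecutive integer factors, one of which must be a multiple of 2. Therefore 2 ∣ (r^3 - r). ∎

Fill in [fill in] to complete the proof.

r(r^2 - 1) = r(r - 1)(r + 1) = (r - 1)r(r + 1).
These three factors are consecutive integers, so their product is divisible by 2.

(r - 1)r(r + 1)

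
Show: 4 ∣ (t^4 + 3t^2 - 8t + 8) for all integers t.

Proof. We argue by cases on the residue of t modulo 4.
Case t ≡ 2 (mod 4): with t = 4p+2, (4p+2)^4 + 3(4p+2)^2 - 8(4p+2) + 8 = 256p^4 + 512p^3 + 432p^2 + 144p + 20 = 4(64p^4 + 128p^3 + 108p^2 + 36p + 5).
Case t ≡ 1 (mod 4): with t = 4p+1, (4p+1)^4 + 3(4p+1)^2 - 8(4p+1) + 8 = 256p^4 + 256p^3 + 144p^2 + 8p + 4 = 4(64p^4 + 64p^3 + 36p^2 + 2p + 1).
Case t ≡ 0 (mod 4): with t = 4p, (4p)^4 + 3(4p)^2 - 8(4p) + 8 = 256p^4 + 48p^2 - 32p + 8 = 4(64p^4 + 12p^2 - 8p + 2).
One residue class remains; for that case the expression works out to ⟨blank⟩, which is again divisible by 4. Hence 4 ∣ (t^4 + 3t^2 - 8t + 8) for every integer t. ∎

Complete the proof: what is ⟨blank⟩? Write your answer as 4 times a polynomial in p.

4(64p^4 + 192p^3 + 228p^2 + 118p + 23)

The residues treated are {2, 1, 0}, so the missing case is t ≡ 3 (mod 4); write t = 4p+3.
Then (4p+3)^4 + 3(4p+3)^2 - 8(4p+3) + 8 = 256p^4 + 768p^3 + 912p^2 + 472p + 92 = 4(64p^4 + 192p^3 + 228p^2 + 118p + 23).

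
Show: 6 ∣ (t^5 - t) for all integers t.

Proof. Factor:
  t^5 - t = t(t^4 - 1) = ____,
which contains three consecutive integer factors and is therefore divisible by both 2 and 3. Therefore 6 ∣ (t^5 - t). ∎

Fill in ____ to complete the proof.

t^4 - 1 = (t^2 - 1)(t^2 + 1), and t^2 - 1 = (t-1)(t+1).
So t(t^4 - 1) = (t - 1)t(t + 1)(t^2 + 1).

(t - 1)t(t + 1)(t^2 + 1)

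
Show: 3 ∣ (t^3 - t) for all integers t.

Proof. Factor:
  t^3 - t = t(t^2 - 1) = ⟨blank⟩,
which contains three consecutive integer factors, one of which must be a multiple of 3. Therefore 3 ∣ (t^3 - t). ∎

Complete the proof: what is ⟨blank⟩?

(t - 1)t(t + 1)

t(t^2 - 1) = t(t - 1)(t + 1) = (t - 1)t(t + 1).
These three factors are consecutive integers, so their product is divisible by 3.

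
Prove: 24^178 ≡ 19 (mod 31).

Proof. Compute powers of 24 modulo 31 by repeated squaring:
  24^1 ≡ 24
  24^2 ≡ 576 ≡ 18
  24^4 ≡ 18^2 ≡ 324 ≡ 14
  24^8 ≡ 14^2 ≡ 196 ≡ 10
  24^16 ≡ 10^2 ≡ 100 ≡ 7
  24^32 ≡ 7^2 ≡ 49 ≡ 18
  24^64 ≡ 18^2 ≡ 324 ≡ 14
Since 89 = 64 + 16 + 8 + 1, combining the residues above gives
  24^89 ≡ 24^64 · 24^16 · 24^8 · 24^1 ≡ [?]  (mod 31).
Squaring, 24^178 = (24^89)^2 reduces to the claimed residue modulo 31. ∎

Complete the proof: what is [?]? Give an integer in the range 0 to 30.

22

24^64 · 24^16 · 24^8 · 24^1 ≡ 14 · 7 · 10 · 24 = 23520.
23520 mod 31 = 22, so 24^89 ≡ 22 (mod 31).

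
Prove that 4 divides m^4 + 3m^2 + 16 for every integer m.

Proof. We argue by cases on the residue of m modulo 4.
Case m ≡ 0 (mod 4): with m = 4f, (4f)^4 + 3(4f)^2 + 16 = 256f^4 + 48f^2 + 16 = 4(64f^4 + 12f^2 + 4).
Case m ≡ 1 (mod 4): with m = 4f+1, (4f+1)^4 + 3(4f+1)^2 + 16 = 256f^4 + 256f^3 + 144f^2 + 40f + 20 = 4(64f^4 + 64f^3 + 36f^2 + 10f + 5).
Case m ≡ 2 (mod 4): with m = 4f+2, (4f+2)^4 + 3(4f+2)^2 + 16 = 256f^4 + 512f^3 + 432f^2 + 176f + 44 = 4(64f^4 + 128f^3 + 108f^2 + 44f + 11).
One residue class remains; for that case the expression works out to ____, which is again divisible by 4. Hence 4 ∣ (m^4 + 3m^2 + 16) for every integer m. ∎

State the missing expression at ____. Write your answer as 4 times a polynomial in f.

4(64f^4 + 192f^3 + 228f^2 + 126f + 31)

The residues treated are {0, 1, 2}, so the missing case is m ≡ 3 (mod 4); write m = 4f+3.
Then (4f+3)^4 + 3(4f+3)^2 + 16 = 256f^4 + 768f^3 + 912f^2 + 504f + 124 = 4(64f^4 + 192f^3 + 228f^2 + 126f + 31).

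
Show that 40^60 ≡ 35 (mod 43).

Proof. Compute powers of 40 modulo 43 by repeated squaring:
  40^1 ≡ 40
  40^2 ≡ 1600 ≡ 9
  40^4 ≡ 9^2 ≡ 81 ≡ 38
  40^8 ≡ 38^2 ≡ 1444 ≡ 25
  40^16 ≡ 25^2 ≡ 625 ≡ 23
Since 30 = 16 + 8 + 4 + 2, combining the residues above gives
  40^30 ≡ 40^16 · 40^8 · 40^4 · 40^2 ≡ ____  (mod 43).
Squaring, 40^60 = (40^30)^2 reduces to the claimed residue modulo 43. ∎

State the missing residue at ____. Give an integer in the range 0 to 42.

11

Multiply the listed residues: 23 · 25 · 38 · 9 = 575 → 21850 → 196650.
Reducing modulo 43: 196650 = 4573·43 + 11, so 40^30 ≡ 11.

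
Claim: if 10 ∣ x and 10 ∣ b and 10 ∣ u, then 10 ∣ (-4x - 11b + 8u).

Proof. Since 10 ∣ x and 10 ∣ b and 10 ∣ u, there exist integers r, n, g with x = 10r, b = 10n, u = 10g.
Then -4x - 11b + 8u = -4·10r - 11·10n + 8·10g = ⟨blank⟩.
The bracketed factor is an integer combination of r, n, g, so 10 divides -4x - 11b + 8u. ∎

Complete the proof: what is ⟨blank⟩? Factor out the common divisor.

10(8g - 11n - 4r)

Each term has a factor of 10: -4·10r - 11·10n + 8·10g = 10·(8g - 11n - 4r).
Since 8g - 11n - 4r is an integer, 10 ∣ (-4x - 11b + 8u).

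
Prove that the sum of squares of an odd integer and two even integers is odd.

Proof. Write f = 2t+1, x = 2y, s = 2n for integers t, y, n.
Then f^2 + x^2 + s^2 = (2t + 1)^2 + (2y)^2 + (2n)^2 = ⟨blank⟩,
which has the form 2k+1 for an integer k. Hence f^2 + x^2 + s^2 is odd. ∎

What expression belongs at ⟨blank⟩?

Expanding: (2t + 1)^2 + (2y)^2 + (2n)^2 = 4n^2 + 4t^2 + 4t + 4y^2 + 1.
Every term except the constant is even, so this is 2(2n^2 + 2t^2 + 2t + 2y^2) + 1,
and 2n^2 + 2t^2 + 2t + 2y^2 ∈ ℤ gives the required form.

2(2n^2 + 2t^2 + 2t + 2y^2) + 1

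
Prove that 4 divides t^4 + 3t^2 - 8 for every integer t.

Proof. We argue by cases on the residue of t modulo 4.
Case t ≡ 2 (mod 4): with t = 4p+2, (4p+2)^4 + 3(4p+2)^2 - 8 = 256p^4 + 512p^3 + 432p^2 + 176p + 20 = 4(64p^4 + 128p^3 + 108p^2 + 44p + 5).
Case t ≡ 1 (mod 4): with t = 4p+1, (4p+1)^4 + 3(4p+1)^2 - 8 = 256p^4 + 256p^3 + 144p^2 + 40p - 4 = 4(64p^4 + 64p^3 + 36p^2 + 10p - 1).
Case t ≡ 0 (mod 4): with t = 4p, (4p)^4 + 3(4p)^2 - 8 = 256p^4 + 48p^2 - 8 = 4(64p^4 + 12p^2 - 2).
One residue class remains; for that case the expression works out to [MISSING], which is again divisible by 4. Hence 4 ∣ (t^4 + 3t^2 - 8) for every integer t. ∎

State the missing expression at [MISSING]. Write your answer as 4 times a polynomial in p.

4(64p^4 + 192p^3 + 228p^2 + 126p + 25)

Only t ≡ 3 (mod 4) is unaccounted for. Put t = 4p+3:
(4p+3)^4 + 3(4p+3)^2 - 8 expands to 256p^4 + 768p^3 + 912p^2 + 504p + 100,
and factoring out 4 leaves 4(64p^4 + 192p^3 + 228p^2 + 126p + 25).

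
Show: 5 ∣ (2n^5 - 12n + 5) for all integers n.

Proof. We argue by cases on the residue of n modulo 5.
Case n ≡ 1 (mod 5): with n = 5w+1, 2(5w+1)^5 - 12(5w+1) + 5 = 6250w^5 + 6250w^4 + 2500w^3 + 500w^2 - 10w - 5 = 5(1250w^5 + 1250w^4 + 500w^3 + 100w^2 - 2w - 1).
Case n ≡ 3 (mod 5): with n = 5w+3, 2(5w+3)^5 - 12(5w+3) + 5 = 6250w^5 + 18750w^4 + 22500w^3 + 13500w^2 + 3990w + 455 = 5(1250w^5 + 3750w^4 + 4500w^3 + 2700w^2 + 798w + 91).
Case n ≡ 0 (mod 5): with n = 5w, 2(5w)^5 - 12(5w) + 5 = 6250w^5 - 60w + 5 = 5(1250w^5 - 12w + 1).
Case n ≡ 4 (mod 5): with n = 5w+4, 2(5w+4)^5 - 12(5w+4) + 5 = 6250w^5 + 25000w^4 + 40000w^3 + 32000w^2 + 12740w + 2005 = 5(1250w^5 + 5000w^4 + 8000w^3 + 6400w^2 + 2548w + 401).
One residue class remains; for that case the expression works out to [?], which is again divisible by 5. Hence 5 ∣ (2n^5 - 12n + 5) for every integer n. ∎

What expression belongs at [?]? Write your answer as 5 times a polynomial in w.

The residues treated are {1, 3, 0, 4}, so the missing case is n ≡ 2 (mod 5); write n = 5w+2.
Then 2(5w+2)^5 - 12(5w+2) + 5 = 6250w^5 + 12500w^4 + 10000w^3 + 4000w^2 + 740w + 45 = 5(1250w^5 + 2500w^4 + 2000w^3 + 800w^2 + 148w + 9).

5(1250w^5 + 2500w^4 + 2000w^3 + 800w^2 + 148w + 9)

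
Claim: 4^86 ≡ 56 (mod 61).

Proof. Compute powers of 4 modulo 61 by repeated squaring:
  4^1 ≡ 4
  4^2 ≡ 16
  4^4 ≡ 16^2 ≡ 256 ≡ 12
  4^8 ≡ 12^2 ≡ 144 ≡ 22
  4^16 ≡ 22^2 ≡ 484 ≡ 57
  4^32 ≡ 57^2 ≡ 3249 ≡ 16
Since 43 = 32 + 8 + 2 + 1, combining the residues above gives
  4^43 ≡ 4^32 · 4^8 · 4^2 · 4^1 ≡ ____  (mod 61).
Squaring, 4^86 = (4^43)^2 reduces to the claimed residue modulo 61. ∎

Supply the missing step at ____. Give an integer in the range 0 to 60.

Multiply the listed residues: 16 · 22 · 16 · 4 = 352 → 5632 → 22528.
Reducing modulo 61: 22528 = 369·61 + 19, so 4^43 ≡ 19.

19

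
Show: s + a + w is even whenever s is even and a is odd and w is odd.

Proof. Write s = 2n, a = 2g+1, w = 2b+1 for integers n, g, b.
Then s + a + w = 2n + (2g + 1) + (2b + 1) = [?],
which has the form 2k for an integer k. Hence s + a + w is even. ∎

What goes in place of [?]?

2(b + g + n + 1)

2n + (2g + 1) + (2b + 1) = 2b + 2g + 2n + 2
= 2(b + g + n + 1).
Since b + g + n + 1 is an integer, the sum is of the form 2k for an integer k.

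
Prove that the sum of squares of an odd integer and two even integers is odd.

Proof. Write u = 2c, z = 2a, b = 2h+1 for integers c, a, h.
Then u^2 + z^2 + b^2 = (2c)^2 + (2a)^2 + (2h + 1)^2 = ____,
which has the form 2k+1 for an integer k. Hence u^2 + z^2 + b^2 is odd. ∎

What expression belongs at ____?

Expanding: (2c)^2 + (2a)^2 + (2h + 1)^2 = 4a^2 + 4c^2 + 4h^2 + 4h + 1.
Every term except the constant is even, so this is 2(2a^2 + 2c^2 + 2h^2 + 2h) + 1,
and 2a^2 + 2c^2 + 2h^2 + 2h ∈ ℤ gives the required form.

2(2a^2 + 2c^2 + 2h^2 + 2h) + 1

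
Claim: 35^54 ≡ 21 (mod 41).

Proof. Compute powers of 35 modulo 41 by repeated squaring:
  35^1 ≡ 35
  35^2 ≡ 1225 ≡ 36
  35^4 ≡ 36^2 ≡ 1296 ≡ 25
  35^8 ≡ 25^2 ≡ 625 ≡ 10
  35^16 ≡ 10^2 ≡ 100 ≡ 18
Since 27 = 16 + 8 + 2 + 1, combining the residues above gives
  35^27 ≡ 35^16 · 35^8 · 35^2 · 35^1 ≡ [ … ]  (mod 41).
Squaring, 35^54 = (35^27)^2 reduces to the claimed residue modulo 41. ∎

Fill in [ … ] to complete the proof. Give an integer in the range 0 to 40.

35^16 · 35^8 · 35^2 · 35^1 ≡ 18 · 10 · 36 · 35 = 226800.
226800 mod 41 = 29, so 35^27 ≡ 29 (mod 41).

29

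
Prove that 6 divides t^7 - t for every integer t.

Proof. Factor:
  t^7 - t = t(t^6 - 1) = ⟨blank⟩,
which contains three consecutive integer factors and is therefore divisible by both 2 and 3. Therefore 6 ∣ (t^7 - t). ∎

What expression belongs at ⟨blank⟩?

(t - 1)t(t + 1)(t^4 + t^2 + 1)

t^6 - 1 = (t^2 - 1)(t^4 + t^2 + 1), and t^2 - 1 = (t-1)(t+1).
So t(t^6 - 1) = (t - 1)t(t + 1)(t^4 + t^2 + 1).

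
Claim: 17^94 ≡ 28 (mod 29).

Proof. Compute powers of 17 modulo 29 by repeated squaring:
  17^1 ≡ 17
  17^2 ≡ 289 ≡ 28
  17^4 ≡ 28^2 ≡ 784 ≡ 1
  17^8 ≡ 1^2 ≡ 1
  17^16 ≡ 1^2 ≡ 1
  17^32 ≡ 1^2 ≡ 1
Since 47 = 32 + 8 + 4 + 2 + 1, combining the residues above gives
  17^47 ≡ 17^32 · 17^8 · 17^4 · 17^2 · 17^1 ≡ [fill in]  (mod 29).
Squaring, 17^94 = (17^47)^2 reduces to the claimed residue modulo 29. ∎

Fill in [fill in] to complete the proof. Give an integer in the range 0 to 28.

Multiply the listed residues: 1 · 1 · 1 · 28 · 17 = 1 → 1 → 28 → 476.
Reducing modulo 29: 476 = 16·29 + 12, so 17^47 ≡ 12.

12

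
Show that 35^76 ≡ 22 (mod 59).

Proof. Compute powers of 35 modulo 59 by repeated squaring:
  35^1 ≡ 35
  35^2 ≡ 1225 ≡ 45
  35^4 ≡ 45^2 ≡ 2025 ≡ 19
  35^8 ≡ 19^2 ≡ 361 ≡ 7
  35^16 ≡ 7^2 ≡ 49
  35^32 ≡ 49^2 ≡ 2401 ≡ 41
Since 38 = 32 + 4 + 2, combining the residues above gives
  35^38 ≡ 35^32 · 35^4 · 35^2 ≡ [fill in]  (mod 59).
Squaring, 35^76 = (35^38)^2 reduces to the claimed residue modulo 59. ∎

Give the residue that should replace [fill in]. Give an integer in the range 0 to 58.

9

Multiply the listed residues: 41 · 19 · 45 = 779 → 35055.
Reducing modulo 59: 35055 = 594·59 + 9, so 35^38 ≡ 9.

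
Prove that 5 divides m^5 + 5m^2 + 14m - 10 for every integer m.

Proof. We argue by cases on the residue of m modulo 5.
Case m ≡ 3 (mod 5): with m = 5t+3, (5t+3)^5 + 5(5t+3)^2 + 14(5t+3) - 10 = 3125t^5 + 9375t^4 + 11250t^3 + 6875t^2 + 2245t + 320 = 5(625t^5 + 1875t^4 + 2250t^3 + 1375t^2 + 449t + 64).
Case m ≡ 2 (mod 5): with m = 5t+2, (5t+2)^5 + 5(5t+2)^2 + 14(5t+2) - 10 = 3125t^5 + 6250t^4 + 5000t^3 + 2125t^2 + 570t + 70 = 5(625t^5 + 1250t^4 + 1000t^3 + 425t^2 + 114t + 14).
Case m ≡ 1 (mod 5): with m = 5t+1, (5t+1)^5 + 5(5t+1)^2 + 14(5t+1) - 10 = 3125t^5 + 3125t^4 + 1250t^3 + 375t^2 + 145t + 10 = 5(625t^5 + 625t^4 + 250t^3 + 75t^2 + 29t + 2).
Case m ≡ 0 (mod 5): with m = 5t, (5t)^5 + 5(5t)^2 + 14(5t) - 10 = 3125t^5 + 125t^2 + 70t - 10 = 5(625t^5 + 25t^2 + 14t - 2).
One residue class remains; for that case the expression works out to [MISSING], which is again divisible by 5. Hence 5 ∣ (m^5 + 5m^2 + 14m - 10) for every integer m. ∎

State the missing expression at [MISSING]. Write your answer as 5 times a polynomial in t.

5(625t^5 + 2500t^4 + 4000t^3 + 3225t^2 + 1334t + 230)

The residues treated are {3, 2, 1, 0}, so the missing case is m ≡ 4 (mod 5); write m = 5t+4.
Then (5t+4)^5 + 5(5t+4)^2 + 14(5t+4) - 10 = 3125t^5 + 12500t^4 + 20000t^3 + 16125t^2 + 6670t + 1150 = 5(625t^5 + 2500t^4 + 4000t^3 + 3225t^2 + 1334t + 230).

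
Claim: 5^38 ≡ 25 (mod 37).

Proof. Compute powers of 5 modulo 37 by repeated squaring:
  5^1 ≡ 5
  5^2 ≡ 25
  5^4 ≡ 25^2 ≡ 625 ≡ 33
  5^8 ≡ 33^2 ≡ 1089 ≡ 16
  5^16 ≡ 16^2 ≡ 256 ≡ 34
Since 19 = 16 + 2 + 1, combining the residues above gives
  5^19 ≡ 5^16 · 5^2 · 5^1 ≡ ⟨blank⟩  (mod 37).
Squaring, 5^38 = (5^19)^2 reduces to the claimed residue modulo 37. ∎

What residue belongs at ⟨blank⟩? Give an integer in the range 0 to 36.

32

5^16 · 5^2 · 5^1 ≡ 34 · 25 · 5 = 4250.
4250 mod 37 = 32, so 5^19 ≡ 32 (mod 37).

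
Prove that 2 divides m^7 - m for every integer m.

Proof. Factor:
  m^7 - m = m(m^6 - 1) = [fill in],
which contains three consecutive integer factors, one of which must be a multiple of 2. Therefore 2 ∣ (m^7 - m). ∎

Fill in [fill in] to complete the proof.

m^6 - 1 = (m^2 - 1)(m^4 + m^2 + 1), and m^2 - 1 = (m-1)(m+1).
So m(m^6 - 1) = (m - 1)m(m + 1)(m^4 + m^2 + 1).

(m - 1)m(m + 1)(m^4 + m^2 + 1)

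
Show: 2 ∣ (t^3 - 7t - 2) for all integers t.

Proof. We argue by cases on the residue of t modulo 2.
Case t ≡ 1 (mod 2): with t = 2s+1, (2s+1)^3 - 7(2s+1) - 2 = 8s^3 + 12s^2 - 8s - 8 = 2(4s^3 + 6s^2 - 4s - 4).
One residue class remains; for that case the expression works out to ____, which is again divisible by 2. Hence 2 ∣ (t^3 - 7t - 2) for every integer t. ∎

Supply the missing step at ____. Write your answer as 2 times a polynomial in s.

Only t ≡ 0 (mod 2) is unaccounted for. Put t = 2s:
(2s)^3 - 7(2s) - 2 expands to 8s^3 - 14s - 2,
and factoring out 2 leaves 2(4s^3 - 7s - 1).

2(4s^3 - 7s - 1)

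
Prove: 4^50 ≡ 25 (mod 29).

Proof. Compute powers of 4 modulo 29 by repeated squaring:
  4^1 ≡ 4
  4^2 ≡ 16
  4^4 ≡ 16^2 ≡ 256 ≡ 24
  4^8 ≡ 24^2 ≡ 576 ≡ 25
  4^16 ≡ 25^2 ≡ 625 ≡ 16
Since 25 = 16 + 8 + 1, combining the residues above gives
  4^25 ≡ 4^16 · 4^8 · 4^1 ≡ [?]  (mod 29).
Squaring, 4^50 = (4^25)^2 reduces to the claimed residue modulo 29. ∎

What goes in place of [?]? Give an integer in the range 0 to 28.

5

Multiply the listed residues: 16 · 25 · 4 = 400 → 1600.
Reducing modulo 29: 1600 = 55·29 + 5, so 4^25 ≡ 5.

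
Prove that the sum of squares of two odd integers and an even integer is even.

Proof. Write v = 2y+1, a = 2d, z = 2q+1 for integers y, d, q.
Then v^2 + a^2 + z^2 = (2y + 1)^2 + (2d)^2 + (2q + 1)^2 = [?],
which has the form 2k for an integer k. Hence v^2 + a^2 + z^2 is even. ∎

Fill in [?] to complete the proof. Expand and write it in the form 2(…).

(2y + 1)^2 + (2d)^2 + (2q + 1)^2 = 4d^2 + 4q^2 + 4q + 4y^2 + 4y + 2
= 2(2d^2 + 2q^2 + 2q + 2y^2 + 2y + 1).
Since 2d^2 + 2q^2 + 2q + 2y^2 + 2y + 1 is an integer, the sum of squares is of the form 2k for an integer k.

2(2d^2 + 2q^2 + 2q + 2y^2 + 2y + 1)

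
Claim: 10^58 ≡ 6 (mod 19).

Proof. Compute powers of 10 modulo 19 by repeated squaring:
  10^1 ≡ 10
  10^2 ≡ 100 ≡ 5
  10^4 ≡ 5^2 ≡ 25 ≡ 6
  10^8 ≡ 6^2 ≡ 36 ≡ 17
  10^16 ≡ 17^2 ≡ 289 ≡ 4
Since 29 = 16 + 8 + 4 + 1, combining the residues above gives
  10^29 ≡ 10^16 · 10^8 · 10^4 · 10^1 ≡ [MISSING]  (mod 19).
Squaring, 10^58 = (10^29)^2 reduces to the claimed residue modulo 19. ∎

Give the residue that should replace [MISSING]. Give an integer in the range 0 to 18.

10^16 · 10^8 · 10^4 · 10^1 ≡ 4 · 17 · 6 · 10 = 4080.
4080 mod 19 = 14, so 10^29 ≡ 14 (mod 19).

14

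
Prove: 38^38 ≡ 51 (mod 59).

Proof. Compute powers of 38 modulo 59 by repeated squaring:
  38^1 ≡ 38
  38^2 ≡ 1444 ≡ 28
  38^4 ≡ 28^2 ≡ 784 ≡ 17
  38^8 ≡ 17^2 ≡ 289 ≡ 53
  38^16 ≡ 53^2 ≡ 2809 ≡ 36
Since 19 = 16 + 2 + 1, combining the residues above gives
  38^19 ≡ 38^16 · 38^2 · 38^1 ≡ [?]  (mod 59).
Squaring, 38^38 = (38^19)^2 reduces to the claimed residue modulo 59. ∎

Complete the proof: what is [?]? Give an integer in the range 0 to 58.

13

38^16 · 38^2 · 38^1 ≡ 36 · 28 · 38 = 38304.
38304 mod 59 = 13, so 38^19 ≡ 13 (mod 59).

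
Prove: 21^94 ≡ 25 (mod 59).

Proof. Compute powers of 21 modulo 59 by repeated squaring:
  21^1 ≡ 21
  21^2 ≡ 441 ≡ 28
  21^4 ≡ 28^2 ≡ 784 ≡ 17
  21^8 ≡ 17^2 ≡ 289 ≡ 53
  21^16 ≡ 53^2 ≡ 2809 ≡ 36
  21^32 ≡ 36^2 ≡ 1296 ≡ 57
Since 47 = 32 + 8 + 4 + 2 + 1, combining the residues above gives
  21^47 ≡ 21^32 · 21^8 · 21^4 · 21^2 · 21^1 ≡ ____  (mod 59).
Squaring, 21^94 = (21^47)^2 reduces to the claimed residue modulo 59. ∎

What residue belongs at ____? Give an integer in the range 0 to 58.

21^32 · 21^8 · 21^4 · 21^2 · 21^1 ≡ 57 · 53 · 17 · 28 · 21 = 30197916.
30197916 mod 59 = 5, so 21^47 ≡ 5 (mod 59).

5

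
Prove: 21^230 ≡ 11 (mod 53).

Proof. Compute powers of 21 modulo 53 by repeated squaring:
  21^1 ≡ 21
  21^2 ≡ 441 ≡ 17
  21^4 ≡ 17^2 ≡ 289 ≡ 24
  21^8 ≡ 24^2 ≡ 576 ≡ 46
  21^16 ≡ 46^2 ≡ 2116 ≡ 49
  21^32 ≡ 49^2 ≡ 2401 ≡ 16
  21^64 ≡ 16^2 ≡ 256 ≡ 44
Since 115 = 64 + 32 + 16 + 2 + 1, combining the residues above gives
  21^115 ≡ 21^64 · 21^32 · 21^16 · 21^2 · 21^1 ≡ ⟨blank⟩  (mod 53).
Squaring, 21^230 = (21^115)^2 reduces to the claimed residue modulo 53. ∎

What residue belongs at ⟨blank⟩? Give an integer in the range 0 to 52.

Multiply the listed residues: 44 · 16 · 49 · 17 · 21 = 704 → 34496 → 586432 → 12315072.
Reducing modulo 53: 12315072 = 232359·53 + 45, so 21^115 ≡ 45.

45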